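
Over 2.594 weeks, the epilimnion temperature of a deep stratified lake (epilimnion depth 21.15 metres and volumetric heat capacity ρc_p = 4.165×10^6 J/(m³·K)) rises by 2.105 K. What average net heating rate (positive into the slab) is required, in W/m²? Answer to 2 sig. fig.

Areal heat capacity C = ρc_p × D = 4.165×10^6 × 21.15 = 8.81×10^7 J m⁻² K⁻¹.
Required heat per unit area: Q = C ΔT = 8.81×10^7 × 2.105 = 1.85×10^8 J/m².
Flux F = Q / Δt = 1.85×10^8 / 1.57×10^6 s = 118 W/m².

120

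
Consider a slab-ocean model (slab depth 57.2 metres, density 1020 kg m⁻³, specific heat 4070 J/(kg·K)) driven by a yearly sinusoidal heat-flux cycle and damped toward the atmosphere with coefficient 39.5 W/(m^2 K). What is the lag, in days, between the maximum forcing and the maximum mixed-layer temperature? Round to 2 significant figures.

Areal heat capacity C = ρ c_p D = 1020 × 4070 × 57.2 = 2.37×10^8 J m⁻² K⁻¹.
ω = 2π / 3.15×10^7 s = 1.99×10^-7 s⁻¹.
Phase lag φ = arctan(Cω/λ) = arctan(47.3/39.5) = 0.875 rad.
Time lag = φ / ω = 0.875 / 1.99×10^-7 = 4.39×10^6 s = 50.8 days.

51 days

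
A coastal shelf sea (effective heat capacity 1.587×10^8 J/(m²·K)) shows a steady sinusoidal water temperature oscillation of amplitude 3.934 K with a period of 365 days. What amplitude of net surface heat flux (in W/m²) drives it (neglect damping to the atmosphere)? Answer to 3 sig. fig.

124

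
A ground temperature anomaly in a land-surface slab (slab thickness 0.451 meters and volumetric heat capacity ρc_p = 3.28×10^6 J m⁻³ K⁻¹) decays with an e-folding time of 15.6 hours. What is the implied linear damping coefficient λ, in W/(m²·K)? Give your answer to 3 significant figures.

Areal heat capacity C = ρc_p × D = 3.28×10^6 × 0.451 = 1.48×10^6 J m⁻² K⁻¹.
τ = 15.6 hours = 56200 s.
λ = C / τ = 1.48×10^6 / 56200 = 26.3 W/(m²·K).

26.3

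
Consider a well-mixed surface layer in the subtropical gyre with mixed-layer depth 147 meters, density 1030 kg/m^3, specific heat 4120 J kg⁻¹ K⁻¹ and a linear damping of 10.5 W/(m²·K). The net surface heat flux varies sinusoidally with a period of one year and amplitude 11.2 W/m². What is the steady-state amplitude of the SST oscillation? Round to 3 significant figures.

0.0898 K

Areal heat capacity C = ρ c_p D = 1030 × 4120 × 147 = 6.24×10^8 J m⁻² K⁻¹.
Angular frequency ω = 2π / T = 2π / 3.15×10^7 s = 1.99×10^-7 s⁻¹.
√((Cω)² + λ²) = √((124)² + 10.5²) = 125 W/(m²·K).
Amplitude A = F₀ / √((Cω)²+λ²) = 11.2 / 125 = 0.0898 K.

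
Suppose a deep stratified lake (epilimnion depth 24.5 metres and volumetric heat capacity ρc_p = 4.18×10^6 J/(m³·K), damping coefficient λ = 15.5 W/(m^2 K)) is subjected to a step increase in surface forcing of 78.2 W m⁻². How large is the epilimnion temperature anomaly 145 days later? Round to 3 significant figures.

4.29 K

Areal heat capacity C = ρc_p × D = 4.18×10^6 × 24.5 = 1.02×10^8 J/(m²·K).
τ = C / λ = 1.02×10^8 / 15.5 = 6.61×10^6 s.
Equilibrium anomaly ΔT_eq = F / λ = 78.2 / 15.5 = 5.05 K.
t = 145 days = 1.25×10^7 s, so t/τ = 1.90.
ΔT(t) = ΔT_eq (1 − e^(−t/τ)) = 5.05 × (1 − e^−1.90) = 4.29 K.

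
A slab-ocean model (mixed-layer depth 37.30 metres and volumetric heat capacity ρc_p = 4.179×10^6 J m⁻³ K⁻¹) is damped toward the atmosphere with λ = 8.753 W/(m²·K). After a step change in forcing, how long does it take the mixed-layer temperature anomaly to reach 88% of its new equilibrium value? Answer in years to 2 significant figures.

1.2 years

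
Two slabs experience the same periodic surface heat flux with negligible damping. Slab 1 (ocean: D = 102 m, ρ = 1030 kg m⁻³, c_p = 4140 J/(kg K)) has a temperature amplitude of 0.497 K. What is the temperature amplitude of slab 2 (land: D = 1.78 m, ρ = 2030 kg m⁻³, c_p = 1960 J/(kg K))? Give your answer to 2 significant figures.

31 K

C_ocean = 4.35×10^8 J/(m²·K); C_land = 7.08×10^6 J/(m²·K).
A ∝ 1/C ⇒ A_land = A_ocean × C_ocean/C_land = 0.497 × 61.4 = 30.5 K.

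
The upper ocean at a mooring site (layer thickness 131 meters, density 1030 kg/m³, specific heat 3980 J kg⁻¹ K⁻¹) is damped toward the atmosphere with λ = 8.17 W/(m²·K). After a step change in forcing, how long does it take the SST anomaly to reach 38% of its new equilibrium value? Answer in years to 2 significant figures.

1.0 years

Areal heat capacity C = ρ c_p D = 1030 × 3980 × 131 = 5.37×10^8 J/(m²·K).
τ = C / λ = 5.37×10^8 / 8.17 = 6.57×10^7 s.
Fraction reached: 1 − e^(−t/τ) = 0.38 ⇒ t = −τ ln(1 − 0.38) = τ × 0.478.
t = 3.14×10^7 s = 0.996 years.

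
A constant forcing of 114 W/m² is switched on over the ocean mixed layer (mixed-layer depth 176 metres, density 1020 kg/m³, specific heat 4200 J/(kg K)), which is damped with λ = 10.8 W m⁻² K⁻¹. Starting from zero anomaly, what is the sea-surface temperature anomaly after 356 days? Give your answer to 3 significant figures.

Areal heat capacity C = ρ c_p D = 1020 × 4200 × 176 = 7.54×10^8 J/(m^2 K).
τ = C / λ = 7.54×10^8 / 10.8 = 6.98×10^7 s.
Equilibrium anomaly ΔT_eq = F / λ = 114 / 10.8 = 10.6 K.
t = 356 days = 3.08×10^7 s, so t/τ = 0.441.
ΔT(t) = ΔT_eq (1 − e^(−t/τ)) = 10.6 × (1 − e^−0.441) = 3.76 K.

3.76 K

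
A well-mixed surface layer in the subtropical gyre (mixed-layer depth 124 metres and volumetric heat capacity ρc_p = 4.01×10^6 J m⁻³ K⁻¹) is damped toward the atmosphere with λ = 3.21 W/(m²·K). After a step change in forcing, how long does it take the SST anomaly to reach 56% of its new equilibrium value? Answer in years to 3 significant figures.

Areal heat capacity C = ρc_p × D = 4.01×10^6 × 124 = 4.97×10^8 J/(m²·K).
τ = C / λ = 4.97×10^8 / 3.21 = 1.55×10^8 s.
Fraction reached: 1 − e^(−t/τ) = 0.56 ⇒ t = −τ ln(1 − 0.56) = τ × 0.821.
t = 1.27×10^8 s = 4.03 years.

4.03 years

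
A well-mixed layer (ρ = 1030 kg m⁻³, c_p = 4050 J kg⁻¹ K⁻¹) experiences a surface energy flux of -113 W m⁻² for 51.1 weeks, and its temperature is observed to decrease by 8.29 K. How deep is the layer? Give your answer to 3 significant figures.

Heat input Q = F Δt = -113 × 3.09×10^7 s = -3.49×10^9 J/m².
Required areal heat capacity C = Q / ΔT = 4.21×10^8 J/(m²·K).
Depth D = C / (ρ c_p) = 4.21×10^8 / (1030 × 4050) = 101 m.

101 m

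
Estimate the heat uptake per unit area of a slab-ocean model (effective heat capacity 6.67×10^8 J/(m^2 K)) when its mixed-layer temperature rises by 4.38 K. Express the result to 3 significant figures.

Areal heat capacity C = 6.67×10^8 J/(m^2 K) (given).
ΔQ = C ΔT = 6.67×10^8 × 4.38 = 2.92×10^9 J/m².

2.92×10^9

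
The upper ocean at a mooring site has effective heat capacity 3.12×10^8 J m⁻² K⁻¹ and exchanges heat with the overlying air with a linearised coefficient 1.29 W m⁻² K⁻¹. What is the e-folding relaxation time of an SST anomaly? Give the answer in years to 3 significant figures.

7.66 years

Areal heat capacity C = 3.12×10^8 J m⁻² K⁻¹ (given).
Relaxation time τ = C / λ = 3.12×10^8 / 1.29 = 2.42×10^8 s.
In years: 2.42×10^8 s / (3.156×10^7 s/year) = 7.66 years.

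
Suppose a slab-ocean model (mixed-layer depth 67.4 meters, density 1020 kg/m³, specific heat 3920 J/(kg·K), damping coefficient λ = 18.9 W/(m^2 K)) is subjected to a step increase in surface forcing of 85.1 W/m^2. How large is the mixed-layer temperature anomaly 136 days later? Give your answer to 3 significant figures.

2.53 K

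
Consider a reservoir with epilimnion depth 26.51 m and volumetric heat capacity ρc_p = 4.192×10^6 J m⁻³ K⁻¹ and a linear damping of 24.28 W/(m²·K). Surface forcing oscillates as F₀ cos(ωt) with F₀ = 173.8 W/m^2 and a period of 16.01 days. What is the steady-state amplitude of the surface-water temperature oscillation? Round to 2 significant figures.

0.34 K

Areal heat capacity C = ρc_p × D = 4.192×10^6 × 26.51 = 1.11×10^8 J/(m²·K).
Angular frequency ω = 2π / T = 2π / 1.38×10^6 s = 4.54×10^-6 s⁻¹.
√((Cω)² + λ²) = √((505)² + 24.28²) = 505 W/(m²·K).
Amplitude A = F₀ / √((Cω)²+λ²) = 173.8 / 505 = 0.344 K.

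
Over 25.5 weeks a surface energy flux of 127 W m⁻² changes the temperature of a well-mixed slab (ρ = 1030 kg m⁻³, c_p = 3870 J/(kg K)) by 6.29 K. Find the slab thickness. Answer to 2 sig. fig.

Heat input Q = F Δt = 127 × 1.54×10^7 s = 1.96×10^9 J/m².
Required areal heat capacity C = Q / ΔT = 3.11×10^8 J/(m²·K).
Depth D = C / (ρ c_p) = 3.11×10^8 / (1030 × 3870) = 78.1 m.

78 m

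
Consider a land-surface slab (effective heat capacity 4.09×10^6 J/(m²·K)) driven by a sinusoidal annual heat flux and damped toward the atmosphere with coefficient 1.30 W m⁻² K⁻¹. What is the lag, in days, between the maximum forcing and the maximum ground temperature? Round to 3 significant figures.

32.5 days

Areal heat capacity C = 4.09×10^6 J/(m²·K) (given).
ω = 2π / 3.15×10^7 s = 1.99×10^-7 s⁻¹.
Phase lag φ = arctan(Cω/λ) = arctan(0.815/1.30) = 0.560 rad.
Time lag = φ / ω = 0.560 / 1.99×10^-7 = 2.81×10^6 s = 32.5 days.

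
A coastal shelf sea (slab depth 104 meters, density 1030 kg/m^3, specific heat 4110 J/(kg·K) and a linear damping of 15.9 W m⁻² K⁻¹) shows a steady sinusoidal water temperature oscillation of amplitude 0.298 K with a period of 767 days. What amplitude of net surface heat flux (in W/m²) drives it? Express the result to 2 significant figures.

Areal heat capacity C = ρ c_p D = 1030 × 4110 × 104 = 4.40×10^8 J/(m^2 K).
ω = 2π / 6.63×10^7 s = 9.48×10^-8 s⁻¹.
√((Cω)² + λ²) = √((41.7)² + 15.9²) = 44.7 W/(m²·K).
F₀ = A × √((Cω)²+λ²) = 0.298 × 44.7 = 13.3 W/m².

13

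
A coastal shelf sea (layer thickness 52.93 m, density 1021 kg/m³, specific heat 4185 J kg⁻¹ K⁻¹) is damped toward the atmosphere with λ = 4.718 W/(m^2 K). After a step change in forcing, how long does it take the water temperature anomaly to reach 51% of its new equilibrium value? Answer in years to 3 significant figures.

1.08 years

Areal heat capacity C = ρ c_p D = 1021 × 4185 × 52.93 = 2.26×10^8 J/(m^2 K).
τ = C / λ = 2.26×10^8 / 4.718 = 4.79×10^7 s.
Fraction reached: 1 − e^(−t/τ) = 0.51 ⇒ t = −τ ln(1 − 0.51) = τ × 0.713.
t = 3.42×10^7 s = 1.08 years.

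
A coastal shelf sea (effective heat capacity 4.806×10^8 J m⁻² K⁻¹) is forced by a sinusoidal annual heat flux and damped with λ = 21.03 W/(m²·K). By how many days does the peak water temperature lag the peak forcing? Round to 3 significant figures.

78.7 days

Areal heat capacity C = 4.806×10^8 J m⁻² K⁻¹ (given).
ω = 2π / 3.15×10^7 s = 1.99×10^-7 s⁻¹.
Phase lag φ = arctan(Cω/λ) = arctan(95.8/21.03) = 1.35 rad.
Time lag = φ / ω = 1.35 / 1.99×10^-7 = 6.80×10^6 s = 78.7 days.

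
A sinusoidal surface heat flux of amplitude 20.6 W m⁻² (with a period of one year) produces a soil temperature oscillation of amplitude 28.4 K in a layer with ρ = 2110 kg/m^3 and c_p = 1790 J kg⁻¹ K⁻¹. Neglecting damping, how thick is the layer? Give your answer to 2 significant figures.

0.96 m

ω = 2π / 3.15×10^7 s = 1.99×10^-7 s⁻¹.
Required C = F₀ / (A ω) = 20.6 / (28.4 × 1.99×10^-7) = 3.64×10^6 J/(m²·K).
D = C / (ρ c_p) = 3.64×10^6 / (2110 × 1790) = 0.964 m.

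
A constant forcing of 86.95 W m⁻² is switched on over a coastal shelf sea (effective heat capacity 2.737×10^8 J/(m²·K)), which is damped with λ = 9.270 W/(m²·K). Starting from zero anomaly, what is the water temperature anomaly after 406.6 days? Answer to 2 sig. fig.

6.5 K

Areal heat capacity C = 2.737×10^8 J/(m²·K) (given).
τ = C / λ = 2.74×10^8 / 9.270 = 2.95×10^7 s.
Equilibrium anomaly ΔT_eq = F / λ = 86.95 / 9.270 = 9.38 K.
t = 406.6 days = 3.51×10^7 s, so t/τ = 1.19.
ΔT(t) = ΔT_eq (1 − e^(−t/τ)) = 9.38 × (1 − e^−1.19) = 6.53 K.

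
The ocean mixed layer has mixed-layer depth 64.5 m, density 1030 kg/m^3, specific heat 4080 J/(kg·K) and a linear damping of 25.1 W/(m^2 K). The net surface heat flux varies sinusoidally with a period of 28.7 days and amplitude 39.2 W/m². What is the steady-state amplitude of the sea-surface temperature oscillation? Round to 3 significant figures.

Areal heat capacity C = ρ c_p D = 1030 × 4080 × 64.5 = 2.71×10^8 J m⁻² K⁻¹.
Angular frequency ω = 2π / T = 2π / 2.48×10^6 s = 2.53×10^-6 s⁻¹.
√((Cω)² + λ²) = √((687)² + 25.1²) = 687 W/(m²·K).
Amplitude A = F₀ / √((Cω)²+λ²) = 39.2 / 687 = 0.0570 K.

0.0570 K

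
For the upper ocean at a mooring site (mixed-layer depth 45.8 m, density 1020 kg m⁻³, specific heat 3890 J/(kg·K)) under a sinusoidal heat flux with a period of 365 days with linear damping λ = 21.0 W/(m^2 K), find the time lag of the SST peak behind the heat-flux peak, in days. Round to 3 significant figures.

Areal heat capacity C = ρ c_p D = 1020 × 3890 × 45.8 = 1.82×10^8 J m⁻² K⁻¹.
ω = 2π / 3.15×10^7 s = 1.99×10^-7 s⁻¹.
Phase lag φ = arctan(Cω/λ) = arctan(36.2/21.0) = 1.05 rad.
Time lag = φ / ω = 1.05 / 1.99×10^-7 = 5.25×10^6 s = 60.7 days.

60.7 days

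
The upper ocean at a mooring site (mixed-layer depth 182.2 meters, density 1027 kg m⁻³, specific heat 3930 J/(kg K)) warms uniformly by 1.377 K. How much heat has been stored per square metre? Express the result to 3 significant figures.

1.01×10^9

Areal heat capacity C = ρ c_p D = 1027 × 3930 × 182.2 = 7.35×10^8 J/(m^2 K).
ΔQ = C ΔT = 7.35×10^8 × 1.377 = 1.01×10^9 J/m².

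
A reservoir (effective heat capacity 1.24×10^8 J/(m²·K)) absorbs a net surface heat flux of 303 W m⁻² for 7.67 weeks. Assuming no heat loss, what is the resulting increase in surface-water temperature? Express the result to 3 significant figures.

Areal heat capacity C = 1.24×10^8 J/(m²·K) (given).
Net heat input Q = F Δt = 303 × (7.67 weeks × 6.048×10^5 s/week) = 1.41×10^9 J/m².
ΔT = Q / C = 1.41×10^9 / 1.24×10^8 = 11.3 K.

11.3 K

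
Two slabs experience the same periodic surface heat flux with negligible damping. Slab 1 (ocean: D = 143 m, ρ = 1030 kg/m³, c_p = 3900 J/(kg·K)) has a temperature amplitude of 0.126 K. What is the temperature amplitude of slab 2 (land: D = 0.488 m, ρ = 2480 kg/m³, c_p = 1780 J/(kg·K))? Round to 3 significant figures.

C_ocean = 5.74×10^8 J/(m²·K); C_land = 2.15×10^6 J/(m²·K).
A ∝ 1/C ⇒ A_land = A_ocean × C_ocean/C_land = 0.126 × 267 = 33.6 K.

33.6 K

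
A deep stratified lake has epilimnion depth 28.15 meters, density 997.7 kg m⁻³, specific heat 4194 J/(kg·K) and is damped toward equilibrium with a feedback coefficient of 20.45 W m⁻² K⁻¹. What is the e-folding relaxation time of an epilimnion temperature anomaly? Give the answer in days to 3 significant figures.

66.7 days

Areal heat capacity C = ρ c_p D = 997.7 × 4194 × 28.15 = 1.18×10^8 J m⁻² K⁻¹.
Relaxation time τ = C / λ = 1.18×10^8 / 20.45 = 5.76×10^6 s.
In days: 5.76×10^6 s / (86400 s/day) = 66.7 days.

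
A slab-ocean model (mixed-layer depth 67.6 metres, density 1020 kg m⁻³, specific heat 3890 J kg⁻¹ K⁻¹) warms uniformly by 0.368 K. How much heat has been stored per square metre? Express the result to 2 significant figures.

Areal heat capacity C = ρ c_p D = 1020 × 3890 × 67.6 = 2.68×10^8 J m⁻² K⁻¹.
ΔQ = C ΔT = 2.68×10^8 × 0.368 = 9.87×10^7 J/m².

9.9×10^7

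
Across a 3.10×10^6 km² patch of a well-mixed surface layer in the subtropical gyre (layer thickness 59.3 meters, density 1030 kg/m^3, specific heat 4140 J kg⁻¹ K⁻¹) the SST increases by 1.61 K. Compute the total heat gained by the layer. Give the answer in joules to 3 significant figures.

Areal heat capacity C = ρ c_p D = 1030 × 4140 × 59.3 = 2.53×10^8 J/(m²·K).
Heat per unit area: q = C ΔT = 2.53×10^8 × 1.61 = 4.07×10^8 J/m².
Total heat: Q = q × A = 4.07×10^8 × (3.10×10^6 × 10⁶ m²) = 1.26×10^21 J.

1.26×10^21 J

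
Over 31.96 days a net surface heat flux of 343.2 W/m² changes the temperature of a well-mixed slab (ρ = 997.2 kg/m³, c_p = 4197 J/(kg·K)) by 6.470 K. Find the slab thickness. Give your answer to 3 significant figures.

Heat input Q = F Δt = 343.2 × 2.76×10^6 s = 9.48×10^8 J/m².
Required areal heat capacity C = Q / ΔT = 1.46×10^8 J/(m²·K).
Depth D = C / (ρ c_p) = 1.46×10^8 / (997.2 × 4197) = 35.0 m.

35.0 m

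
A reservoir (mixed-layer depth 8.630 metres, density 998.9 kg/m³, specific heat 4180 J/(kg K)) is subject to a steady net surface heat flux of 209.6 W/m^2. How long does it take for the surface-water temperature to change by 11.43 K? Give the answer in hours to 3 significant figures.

546 hours

Areal heat capacity C = ρ c_p D = 998.9 × 4180 × 8.630 = 3.60×10^7 J/(m²·K).
Time required: Δt = C ΔT / F = 3.60×10^7 × 11.43 / 209.6 = 1.97×10^6 s.
In hours: 1.97×10^6 s / (3600 s/hour) = 546 hours.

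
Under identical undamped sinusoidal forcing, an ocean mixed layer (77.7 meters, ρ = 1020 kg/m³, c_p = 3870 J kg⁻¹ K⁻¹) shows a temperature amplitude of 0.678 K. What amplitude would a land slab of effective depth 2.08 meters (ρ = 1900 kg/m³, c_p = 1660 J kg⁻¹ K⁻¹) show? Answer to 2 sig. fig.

C_ocean = 3.07×10^8 J/(m²·K); C_land = 6.56×10^6 J/(m²·K).
A ∝ 1/C ⇒ A_land = A_ocean × C_ocean/C_land = 0.678 × 46.8 = 31.7 K.

32 K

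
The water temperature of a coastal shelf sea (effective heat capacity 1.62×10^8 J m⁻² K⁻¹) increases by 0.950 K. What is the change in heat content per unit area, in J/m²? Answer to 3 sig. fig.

1.54×10^8

Areal heat capacity C = 1.62×10^8 J m⁻² K⁻¹ (given).
ΔQ = C ΔT = 1.62×10^8 × 0.950 = 1.54×10^8 J/m².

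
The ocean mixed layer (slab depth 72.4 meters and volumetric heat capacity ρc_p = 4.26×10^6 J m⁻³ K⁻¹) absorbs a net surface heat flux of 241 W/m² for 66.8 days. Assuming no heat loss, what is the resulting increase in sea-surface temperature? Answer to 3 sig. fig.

4.51 K

Areal heat capacity C = ρc_p × D = 4.26×10^6 × 72.4 = 3.08×10^8 J/(m²·K).
Net heat input Q = F Δt = 241 × (66.8 days × 86400 s/day) = 1.39×10^9 J/m².
ΔT = Q / C = 1.39×10^9 / 3.08×10^8 = 4.51 K.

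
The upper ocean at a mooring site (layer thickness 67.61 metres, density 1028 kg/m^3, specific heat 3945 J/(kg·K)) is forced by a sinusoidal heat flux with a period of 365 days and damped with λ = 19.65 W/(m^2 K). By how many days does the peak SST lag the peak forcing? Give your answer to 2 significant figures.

71 days

Areal heat capacity C = ρ c_p D = 1028 × 3945 × 67.61 = 2.74×10^8 J m⁻² K⁻¹.
ω = 2π / 3.15×10^7 s = 1.99×10^-7 s⁻¹.
Phase lag φ = arctan(Cω/λ) = arctan(54.6/19.65) = 1.23 rad.
Time lag = φ / ω = 1.23 / 1.99×10^-7 = 6.15×10^6 s = 71.2 days.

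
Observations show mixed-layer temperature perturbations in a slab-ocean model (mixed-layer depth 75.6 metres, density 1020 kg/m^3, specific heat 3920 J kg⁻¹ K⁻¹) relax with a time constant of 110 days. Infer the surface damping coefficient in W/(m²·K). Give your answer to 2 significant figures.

32

Areal heat capacity C = ρ c_p D = 1020 × 3920 × 75.6 = 3.02×10^8 J/(m^2 K).
τ = 110 days = 9.50×10^6 s.
λ = C / τ = 3.02×10^8 / 9.50×10^6 = 31.8 W/(m²·K).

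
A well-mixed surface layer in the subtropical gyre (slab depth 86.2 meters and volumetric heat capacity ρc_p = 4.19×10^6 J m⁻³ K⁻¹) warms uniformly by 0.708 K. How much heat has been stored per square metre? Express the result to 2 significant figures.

Areal heat capacity C = ρc_p × D = 4.19×10^6 × 86.2 = 3.61×10^8 J/(m²·K).
ΔQ = C ΔT = 3.61×10^8 × 0.708 = 2.56×10^8 J/m².

2.6×10^8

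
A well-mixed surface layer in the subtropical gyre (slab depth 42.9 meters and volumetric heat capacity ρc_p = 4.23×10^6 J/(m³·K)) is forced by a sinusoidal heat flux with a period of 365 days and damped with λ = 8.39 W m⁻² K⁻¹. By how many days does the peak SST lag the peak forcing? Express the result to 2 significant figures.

78 days

Areal heat capacity C = ρc_p × D = 4.23×10^6 × 42.9 = 1.81×10^8 J m⁻² K⁻¹.
ω = 2π / 3.15×10^7 s = 1.99×10^-7 s⁻¹.
Phase lag φ = arctan(Cω/λ) = arctan(36.2/8.39) = 1.34 rad.
Time lag = φ / ω = 1.34 / 1.99×10^-7 = 6.74×10^6 s = 78.0 days.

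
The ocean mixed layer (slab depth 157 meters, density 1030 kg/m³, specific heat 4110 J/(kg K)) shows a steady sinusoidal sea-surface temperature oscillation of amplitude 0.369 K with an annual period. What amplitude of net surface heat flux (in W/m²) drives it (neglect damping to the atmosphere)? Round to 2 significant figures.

Areal heat capacity C = ρ c_p D = 1030 × 4110 × 157 = 6.65×10^8 J/(m^2 K).
ω = 2π / 3.15×10^7 s = 1.99×10^-7 s⁻¹.
Cω = 6.65×10^8 × 1.99×10^-7 = 132 W/(m²·K).
F₀ = A × Cω = 0.369 × 132 = 48.9 W/m².

49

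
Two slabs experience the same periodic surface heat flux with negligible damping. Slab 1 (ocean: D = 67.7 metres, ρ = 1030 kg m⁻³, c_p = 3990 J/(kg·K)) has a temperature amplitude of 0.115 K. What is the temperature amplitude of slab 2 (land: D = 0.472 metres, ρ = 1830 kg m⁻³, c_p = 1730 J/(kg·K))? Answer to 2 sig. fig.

21 K

C_ocean = 2.78×10^8 J/(m²·K); C_land = 1.49×10^6 J/(m²·K).
A ∝ 1/C ⇒ A_land = A_ocean × C_ocean/C_land = 0.115 × 186 = 21.4 K.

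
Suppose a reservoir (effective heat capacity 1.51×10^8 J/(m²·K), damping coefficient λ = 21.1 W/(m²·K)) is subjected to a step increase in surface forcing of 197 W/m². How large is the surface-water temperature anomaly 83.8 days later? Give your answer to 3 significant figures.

5.94 K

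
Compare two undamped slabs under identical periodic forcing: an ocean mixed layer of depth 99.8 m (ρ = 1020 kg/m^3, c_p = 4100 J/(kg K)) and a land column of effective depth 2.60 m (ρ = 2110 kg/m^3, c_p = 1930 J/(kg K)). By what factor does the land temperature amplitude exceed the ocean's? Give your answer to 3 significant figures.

C_ocean = 1020 × 4100 × 99.8 = 4.17×10^8 J/(m²·K).
C_land = 2110 × 1930 × 2.60 = 1.06×10^7 J/(m²·K).
Undamped amplitude ∝ 1/C, so A_land/A_ocean = C_ocean/C_land = 39.4.

39.4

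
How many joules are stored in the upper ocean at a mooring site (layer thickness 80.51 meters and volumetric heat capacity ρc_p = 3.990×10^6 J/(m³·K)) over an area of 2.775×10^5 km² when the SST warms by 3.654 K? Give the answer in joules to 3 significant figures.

3.26×10^20 J

Areal heat capacity C = ρc_p × D = 3.990×10^6 × 80.51 = 3.21×10^8 J/(m²·K).
Heat per unit area: q = C ΔT = 3.21×10^8 × 3.654 = 1.17×10^9 J/m².
Total heat: Q = q × A = 1.17×10^9 × (2.775×10^5 × 10⁶ m²) = 3.26×10^20 J.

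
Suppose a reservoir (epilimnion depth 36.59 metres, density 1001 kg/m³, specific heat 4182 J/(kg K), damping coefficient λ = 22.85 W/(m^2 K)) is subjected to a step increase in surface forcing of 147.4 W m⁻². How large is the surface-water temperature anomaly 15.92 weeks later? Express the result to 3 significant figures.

4.92 K

Areal heat capacity C = ρ c_p D = 1001 × 4182 × 36.59 = 1.53×10^8 J/(m^2 K).
τ = C / λ = 1.53×10^8 / 22.85 = 6.70×10^6 s.
Equilibrium anomaly ΔT_eq = F / λ = 147.4 / 22.85 = 6.45 K.
t = 15.92 weeks = 9.63×10^6 s, so t/τ = 1.44.
ΔT(t) = ΔT_eq (1 − e^(−t/τ)) = 6.45 × (1 − e^−1.44) = 4.92 K.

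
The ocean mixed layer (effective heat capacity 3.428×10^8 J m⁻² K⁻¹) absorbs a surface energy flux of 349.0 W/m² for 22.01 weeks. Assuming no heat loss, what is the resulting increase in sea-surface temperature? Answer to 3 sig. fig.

Areal heat capacity C = 3.428×10^8 J m⁻² K⁻¹ (given).
Net heat input Q = F Δt = 349.0 × (22.01 weeks × 6.048×10^5 s/week) = 4.65×10^9 J/m².
ΔT = Q / C = 4.65×10^9 / 3.43×10^8 = 13.6 K.

13.6 K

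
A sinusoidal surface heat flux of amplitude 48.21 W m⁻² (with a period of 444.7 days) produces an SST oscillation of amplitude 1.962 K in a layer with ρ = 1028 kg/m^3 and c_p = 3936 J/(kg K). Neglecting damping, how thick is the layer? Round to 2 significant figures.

ω = 2π / 3.84×10^7 s = 1.64×10^-7 s⁻¹.
Required C = F₀ / (A ω) = 48.21 / (1.962 × 1.64×10^-7) = 1.50×10^8 J/(m²·K).
D = C / (ρ c_p) = 1.50×10^8 / (1028 × 3936) = 37.1 m.

37 m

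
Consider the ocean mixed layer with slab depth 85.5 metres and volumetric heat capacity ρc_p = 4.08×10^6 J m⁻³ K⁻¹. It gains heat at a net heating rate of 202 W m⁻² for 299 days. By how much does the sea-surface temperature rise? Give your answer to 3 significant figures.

15.0 K

Areal heat capacity C = ρc_p × D = 4.08×10^6 × 85.5 = 3.49×10^8 J m⁻² K⁻¹.
Net heat input Q = F Δt = 202 × (299 days × 86400 s/day) = 5.22×10^9 J/m².
ΔT = Q / C = 5.22×10^9 / 3.49×10^8 = 15.0 K.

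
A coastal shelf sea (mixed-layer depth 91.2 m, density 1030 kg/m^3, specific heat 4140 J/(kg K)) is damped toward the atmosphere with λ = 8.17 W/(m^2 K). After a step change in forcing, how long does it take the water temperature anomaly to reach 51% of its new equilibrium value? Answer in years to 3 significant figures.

Areal heat capacity C = ρ c_p D = 1030 × 4140 × 91.2 = 3.89×10^8 J/(m^2 K).
τ = C / λ = 3.89×10^8 / 8.17 = 4.76×10^7 s.
Fraction reached: 1 − e^(−t/τ) = 0.51 ⇒ t = −τ ln(1 − 0.51) = τ × 0.713.
t = 3.40×10^7 s = 1.08 years.

1.08 years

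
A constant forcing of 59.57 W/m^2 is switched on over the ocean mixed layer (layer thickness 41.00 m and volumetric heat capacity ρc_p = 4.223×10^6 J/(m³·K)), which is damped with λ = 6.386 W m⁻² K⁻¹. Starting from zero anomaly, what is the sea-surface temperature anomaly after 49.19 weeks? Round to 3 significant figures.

Areal heat capacity C = ρc_p × D = 4.223×10^6 × 41.00 = 1.73×10^8 J m⁻² K⁻¹.
τ = C / λ = 1.73×10^8 / 6.386 = 2.71×10^7 s.
Equilibrium anomaly ΔT_eq = F / λ = 59.57 / 6.386 = 9.33 K.
t = 49.19 weeks = 2.98×10^7 s, so t/τ = 1.10.
ΔT(t) = ΔT_eq (1 − e^(−t/τ)) = 9.33 × (1 − e^−1.10) = 6.21 K.

6.21 K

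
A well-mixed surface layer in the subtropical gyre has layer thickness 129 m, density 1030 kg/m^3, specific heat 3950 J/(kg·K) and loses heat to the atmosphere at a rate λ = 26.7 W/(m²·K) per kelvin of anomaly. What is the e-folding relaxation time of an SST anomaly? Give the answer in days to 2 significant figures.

Areal heat capacity C = ρ c_p D = 1030 × 3950 × 129 = 5.25×10^8 J m⁻² K⁻¹.
Relaxation time τ = C / λ = 5.25×10^8 / 26.7 = 1.97×10^7 s.
In days: 1.97×10^7 s / (86400 s/day) = 228 days.

230 days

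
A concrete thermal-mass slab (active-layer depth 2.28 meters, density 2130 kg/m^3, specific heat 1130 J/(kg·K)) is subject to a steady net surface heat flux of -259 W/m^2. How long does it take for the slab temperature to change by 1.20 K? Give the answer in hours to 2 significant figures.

7.1 hours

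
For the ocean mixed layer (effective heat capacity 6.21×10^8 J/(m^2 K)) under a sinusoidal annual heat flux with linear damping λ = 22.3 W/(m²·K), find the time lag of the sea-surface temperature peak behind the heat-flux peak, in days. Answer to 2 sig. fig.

81 days

Areal heat capacity C = 6.21×10^8 J/(m^2 K) (given).
ω = 2π / 3.15×10^7 s = 1.99×10^-7 s⁻¹.
Phase lag φ = arctan(Cω/λ) = arctan(124/22.3) = 1.39 rad.
Time lag = φ / ω = 1.39 / 1.99×10^-7 = 6.99×10^6 s = 80.9 days.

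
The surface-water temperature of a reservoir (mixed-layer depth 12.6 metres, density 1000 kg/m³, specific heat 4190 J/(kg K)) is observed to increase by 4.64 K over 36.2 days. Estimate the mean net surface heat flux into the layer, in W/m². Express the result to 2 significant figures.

78

Areal heat capacity C = ρ c_p D = 1000 × 4190 × 12.6 = 5.28×10^7 J m⁻² K⁻¹.
Required heat per unit area: Q = C ΔT = 5.28×10^7 × 4.64 = 2.45×10^8 J/m².
Flux F = Q / Δt = 2.45×10^8 / 3.13×10^6 s = 78.3 W/m².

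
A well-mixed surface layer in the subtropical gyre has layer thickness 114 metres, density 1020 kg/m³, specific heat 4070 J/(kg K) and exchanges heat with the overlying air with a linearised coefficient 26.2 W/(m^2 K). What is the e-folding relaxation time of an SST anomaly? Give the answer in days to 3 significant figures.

209 days

Areal heat capacity C = ρ c_p D = 1020 × 4070 × 114 = 4.73×10^8 J/(m²·K).
Relaxation time τ = C / λ = 4.73×10^8 / 26.2 = 1.81×10^7 s.
In days: 1.81×10^7 s / (86400 s/day) = 209 days.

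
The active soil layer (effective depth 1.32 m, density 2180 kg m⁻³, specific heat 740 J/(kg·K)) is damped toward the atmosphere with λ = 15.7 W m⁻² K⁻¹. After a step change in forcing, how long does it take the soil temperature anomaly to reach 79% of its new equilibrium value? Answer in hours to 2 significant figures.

Areal heat capacity C = ρ c_p D = 2180 × 740 × 1.32 = 2.13×10^6 J/(m^2 K).
τ = C / λ = 2.13×10^6 / 15.7 = 1.36×10^5 s.
Fraction reached: 1 − e^(−t/τ) = 0.79 ⇒ t = −τ ln(1 − 0.79) = τ × 1.56.
t = 2.12×10^5 s = 58.8 hours.

59 hours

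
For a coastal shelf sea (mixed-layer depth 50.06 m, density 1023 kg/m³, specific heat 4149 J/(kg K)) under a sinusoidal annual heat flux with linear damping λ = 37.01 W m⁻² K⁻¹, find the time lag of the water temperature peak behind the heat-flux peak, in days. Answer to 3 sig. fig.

Areal heat capacity C = ρ c_p D = 1023 × 4149 × 50.06 = 2.12×10^8 J/(m²·K).
ω = 2π / 3.15×10^7 s = 1.99×10^-7 s⁻¹.
Phase lag φ = arctan(Cω/λ) = arctan(42.3/37.01) = 0.852 rad.
Time lag = φ / ω = 0.852 / 1.99×10^-7 = 4.28×10^6 s = 49.5 days.

49.5 days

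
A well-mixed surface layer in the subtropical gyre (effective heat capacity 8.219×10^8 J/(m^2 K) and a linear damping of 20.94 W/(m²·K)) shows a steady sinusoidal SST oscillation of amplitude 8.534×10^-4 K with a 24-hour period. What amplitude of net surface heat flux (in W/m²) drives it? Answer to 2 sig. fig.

51

Areal heat capacity C = 8.219×10^8 J/(m^2 K) (given).
ω = 2π / 86400 s = 7.27×10^-5 s⁻¹.
√((Cω)² + λ²) = √((59800)² + 20.94²) = 59800 W/(m²·K).
F₀ = A × √((Cω)²+λ²) = 8.534×10^-4 × 59800 = 51.0 W/m².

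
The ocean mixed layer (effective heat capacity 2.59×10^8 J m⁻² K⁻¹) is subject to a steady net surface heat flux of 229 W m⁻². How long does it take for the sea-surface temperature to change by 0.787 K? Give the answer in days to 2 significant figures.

10 days

Areal heat capacity C = 2.59×10^8 J m⁻² K⁻¹ (given).
Time required: Δt = C ΔT / F = 2.59×10^8 × 0.787 / 229 = 8.90×10^5 s.
In days: 8.90×10^5 s / (86400 s/day) = 10.3 days.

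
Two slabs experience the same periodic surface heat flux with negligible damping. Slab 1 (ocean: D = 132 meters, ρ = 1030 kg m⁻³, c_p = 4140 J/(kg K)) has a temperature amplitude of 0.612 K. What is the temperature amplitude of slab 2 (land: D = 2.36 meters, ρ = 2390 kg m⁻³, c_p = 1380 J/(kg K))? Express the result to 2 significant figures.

44 K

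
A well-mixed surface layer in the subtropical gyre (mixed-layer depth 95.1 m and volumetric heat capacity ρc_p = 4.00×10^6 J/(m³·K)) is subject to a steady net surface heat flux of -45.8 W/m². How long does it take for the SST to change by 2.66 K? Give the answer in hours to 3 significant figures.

6140 hours

Areal heat capacity C = ρc_p × D = 4.00×10^6 × 95.1 = 3.80×10^8 J/(m²·K).
Time required: Δt = C ΔT / F = 3.80×10^8 × -2.66 / -45.8 = 2.21×10^7 s.
In hours: 2.21×10^7 s / (3600 s/hour) = 6140 hours.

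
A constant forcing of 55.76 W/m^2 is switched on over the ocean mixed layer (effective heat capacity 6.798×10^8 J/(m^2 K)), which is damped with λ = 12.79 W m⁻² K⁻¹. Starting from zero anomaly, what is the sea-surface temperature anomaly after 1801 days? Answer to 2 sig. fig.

4.1 K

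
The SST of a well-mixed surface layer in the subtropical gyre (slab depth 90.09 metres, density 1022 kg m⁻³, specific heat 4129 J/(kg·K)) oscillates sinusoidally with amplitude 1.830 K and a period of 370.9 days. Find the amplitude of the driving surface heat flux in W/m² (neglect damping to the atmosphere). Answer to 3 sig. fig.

136

Areal heat capacity C = ρ c_p D = 1022 × 4129 × 90.09 = 3.80×10^8 J/(m^2 K).
ω = 2π / 3.20×10^7 s = 1.96×10^-7 s⁻¹.
Cω = 3.80×10^8 × 1.96×10^-7 = 74.5 W/(m²·K).
F₀ = A × Cω = 1.830 × 74.5 = 136 W/m².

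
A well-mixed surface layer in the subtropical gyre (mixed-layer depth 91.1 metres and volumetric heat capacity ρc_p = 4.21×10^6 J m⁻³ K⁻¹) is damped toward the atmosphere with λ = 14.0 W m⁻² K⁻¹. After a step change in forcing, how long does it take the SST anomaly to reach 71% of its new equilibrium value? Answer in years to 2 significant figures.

1.1 years

Areal heat capacity C = ρc_p × D = 4.21×10^6 × 91.1 = 3.84×10^8 J m⁻² K⁻¹.
τ = C / λ = 3.84×10^8 / 14.0 = 2.74×10^7 s.
Fraction reached: 1 − e^(−t/τ) = 0.71 ⇒ t = −τ ln(1 − 0.71) = τ × 1.24.
t = 3.39×10^7 s = 1.07 years.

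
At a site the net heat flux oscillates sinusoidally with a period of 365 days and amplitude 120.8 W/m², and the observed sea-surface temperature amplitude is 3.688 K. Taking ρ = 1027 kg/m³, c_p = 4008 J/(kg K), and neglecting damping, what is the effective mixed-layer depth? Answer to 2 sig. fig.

40 m

ω = 2π / 3.15×10^7 s = 1.99×10^-7 s⁻¹.
Required C = F₀ / (A ω) = 120.8 / (3.688 × 1.99×10^-7) = 1.64×10^8 J/(m²·K).
D = C / (ρ c_p) = 1.64×10^8 / (1027 × 4008) = 39.9 m.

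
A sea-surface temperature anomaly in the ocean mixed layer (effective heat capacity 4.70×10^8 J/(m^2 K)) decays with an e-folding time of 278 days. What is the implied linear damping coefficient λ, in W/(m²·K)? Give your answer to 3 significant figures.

19.6

Areal heat capacity C = 4.70×10^8 J/(m^2 K) (given).
τ = 278 days = 2.40×10^7 s.
λ = C / τ = 4.70×10^8 / 2.40×10^7 = 19.6 W/(m²·K).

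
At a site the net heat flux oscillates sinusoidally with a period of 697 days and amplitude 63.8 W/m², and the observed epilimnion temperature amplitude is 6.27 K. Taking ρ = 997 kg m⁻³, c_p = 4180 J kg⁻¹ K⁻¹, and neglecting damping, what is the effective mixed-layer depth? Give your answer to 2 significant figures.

ω = 2π / 6.02×10^7 s = 1.04×10^-7 s⁻¹.
Required C = F₀ / (A ω) = 63.8 / (6.27 × 1.04×10^-7) = 9.75×10^7 J/(m²·K).
D = C / (ρ c_p) = 9.75×10^7 / (997 × 4180) = 23.4 m.

23 m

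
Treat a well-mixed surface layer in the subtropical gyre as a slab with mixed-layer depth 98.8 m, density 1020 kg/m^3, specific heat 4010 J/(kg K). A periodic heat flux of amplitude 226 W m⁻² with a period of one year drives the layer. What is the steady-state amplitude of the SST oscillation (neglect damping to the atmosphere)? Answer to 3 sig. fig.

Areal heat capacity C = ρ c_p D = 1020 × 4010 × 98.8 = 4.04×10^8 J m⁻² K⁻¹.
Angular frequency ω = 2π / T = 2π / 3.15×10^7 s = 1.99×10^-7 s⁻¹.
Cω = 4.04×10^8 × 1.99×10^-7 = 80.5 W/(m²·K).
Amplitude A = F₀ / (Cω) = 226 / 80.5 = 2.81 K.

2.81 K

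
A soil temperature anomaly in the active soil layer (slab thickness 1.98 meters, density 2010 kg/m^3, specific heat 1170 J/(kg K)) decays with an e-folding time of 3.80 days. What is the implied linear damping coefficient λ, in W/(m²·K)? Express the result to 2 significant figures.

Areal heat capacity C = ρ c_p D = 2010 × 1170 × 1.98 = 4.66×10^6 J/(m²·K).
τ = 3.80 days = 3.28×10^5 s.
λ = C / τ = 4.66×10^6 / 3.28×10^5 = 14.2 W/(m²·K).

14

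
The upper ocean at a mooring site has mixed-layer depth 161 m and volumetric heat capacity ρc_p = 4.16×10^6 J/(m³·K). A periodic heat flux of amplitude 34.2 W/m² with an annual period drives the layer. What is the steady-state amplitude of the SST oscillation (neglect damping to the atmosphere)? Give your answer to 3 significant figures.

0.256 K

Areal heat capacity C = ρc_p × D = 4.16×10^6 × 161 = 6.70×10^8 J m⁻² K⁻¹.
Angular frequency ω = 2π / T = 2π / 3.15×10^7 s = 1.99×10^-7 s⁻¹.
Cω = 6.70×10^8 × 1.99×10^-7 = 133 W/(m²·K).
Amplitude A = F₀ / (Cω) = 34.2 / 133 = 0.256 K.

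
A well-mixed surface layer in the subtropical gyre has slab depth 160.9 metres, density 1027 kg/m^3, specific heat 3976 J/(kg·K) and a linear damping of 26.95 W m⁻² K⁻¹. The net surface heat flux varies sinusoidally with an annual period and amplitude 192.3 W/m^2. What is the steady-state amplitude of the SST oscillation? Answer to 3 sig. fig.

Areal heat capacity C = ρ c_p D = 1027 × 3976 × 160.9 = 6.57×10^8 J m⁻² K⁻¹.
Angular frequency ω = 2π / T = 2π / 3.15×10^7 s = 1.99×10^-7 s⁻¹.
√((Cω)² + λ²) = √((131)² + 26.95²) = 134 W/(m²·K).
Amplitude A = F₀ / √((Cω)²+λ²) = 192.3 / 134 = 1.44 K.

1.44 K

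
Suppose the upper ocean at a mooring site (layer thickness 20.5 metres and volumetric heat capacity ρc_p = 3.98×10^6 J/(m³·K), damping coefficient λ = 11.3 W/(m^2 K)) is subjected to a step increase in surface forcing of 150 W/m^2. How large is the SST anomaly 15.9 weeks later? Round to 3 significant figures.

Areal heat capacity C = ρc_p × D = 3.98×10^6 × 20.5 = 8.16×10^7 J/(m²·K).
τ = C / λ = 8.16×10^7 / 11.3 = 7.22×10^6 s.
Equilibrium anomaly ΔT_eq = F / λ = 150 / 11.3 = 13.3 K.
t = 15.9 weeks = 9.62×10^6 s, so t/τ = 1.33.
ΔT(t) = ΔT_eq (1 − e^(−t/τ)) = 13.3 × (1 − e^−1.33) = 9.77 K.

9.77 K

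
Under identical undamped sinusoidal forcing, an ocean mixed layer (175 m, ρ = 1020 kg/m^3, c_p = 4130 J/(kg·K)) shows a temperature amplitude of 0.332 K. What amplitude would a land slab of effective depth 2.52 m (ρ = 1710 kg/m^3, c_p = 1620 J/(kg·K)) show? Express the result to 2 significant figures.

35 K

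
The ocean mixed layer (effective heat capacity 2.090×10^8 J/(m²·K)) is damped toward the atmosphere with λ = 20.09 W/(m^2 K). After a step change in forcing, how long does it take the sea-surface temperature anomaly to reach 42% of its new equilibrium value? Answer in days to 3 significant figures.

65.6 days

Areal heat capacity C = 2.090×10^8 J/(m²·K) (given).
τ = C / λ = 2.09×10^8 / 20.09 = 1.04×10^7 s.
Fraction reached: 1 − e^(−t/τ) = 0.42 ⇒ t = −τ ln(1 − 0.42) = τ × 0.545.
t = 5.67×10^6 s = 65.6 days.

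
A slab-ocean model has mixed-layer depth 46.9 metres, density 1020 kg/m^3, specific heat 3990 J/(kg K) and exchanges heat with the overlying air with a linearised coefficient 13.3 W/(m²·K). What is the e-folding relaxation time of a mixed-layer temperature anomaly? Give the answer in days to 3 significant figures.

166 days

Areal heat capacity C = ρ c_p D = 1020 × 3990 × 46.9 = 1.91×10^8 J/(m^2 K).
Relaxation time τ = C / λ = 1.91×10^8 / 13.3 = 1.44×10^7 s.
In days: 1.44×10^7 s / (86400 s/day) = 166 days.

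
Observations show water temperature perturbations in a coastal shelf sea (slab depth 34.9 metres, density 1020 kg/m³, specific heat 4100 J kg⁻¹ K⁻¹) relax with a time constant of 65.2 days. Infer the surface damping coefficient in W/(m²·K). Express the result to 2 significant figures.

26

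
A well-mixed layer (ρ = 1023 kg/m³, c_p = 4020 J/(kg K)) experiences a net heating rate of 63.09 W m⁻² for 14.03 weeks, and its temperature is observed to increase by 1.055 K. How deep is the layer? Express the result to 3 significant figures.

123 m

Heat input Q = F Δt = 63.09 × 8.49×10^6 s = 5.35×10^8 J/m².
Required areal heat capacity C = Q / ΔT = 5.07×10^8 J/(m²·K).
Depth D = C / (ρ c_p) = 5.07×10^8 / (1023 × 4020) = 123 m.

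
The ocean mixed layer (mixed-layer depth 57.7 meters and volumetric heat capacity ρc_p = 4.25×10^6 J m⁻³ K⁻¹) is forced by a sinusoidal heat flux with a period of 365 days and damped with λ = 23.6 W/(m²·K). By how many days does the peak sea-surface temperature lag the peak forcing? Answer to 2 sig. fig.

65 days

Areal heat capacity C = ρc_p × D = 4.25×10^6 × 57.7 = 2.45×10^8 J/(m²·K).
ω = 2π / 3.15×10^7 s = 1.99×10^-7 s⁻¹.
Phase lag φ = arctan(Cω/λ) = arctan(48.9/23.6) = 1.12 rad.
Time lag = φ / ω = 1.12 / 1.99×10^-7 = 5.63×10^6 s = 65.1 days.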